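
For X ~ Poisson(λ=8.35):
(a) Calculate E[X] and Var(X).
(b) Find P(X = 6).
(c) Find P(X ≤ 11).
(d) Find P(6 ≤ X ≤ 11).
(a) E[X] = 8.3500, Var(X) = 8.3500
(b) P(X = 6) = 0.111283
(c) P(X ≤ 11) = 0.861172
(d) P(6 ≤ X ≤ 11) = 0.699937

We have X ~ Poisson(λ=8.35).

(a) Moments:
E[X] = 8.3500
Var(X) = 8.3500
σ = √Var(X) = 2.8896

(b) Point probability using PMF:
P(X = 6) = 0.111283

(c) Cumulative probability using CDF:
P(X ≤ 11) = F(11) = 0.861172

(d) Range probability:
P(6 ≤ X ≤ 11) = P(X ≤ 11) - P(X ≤ 5)
                   = F(11) - F(5)
                   = 0.861172 - 0.161235
                   = 0.699937

This means approximately 70.0% of outcomes fall in the interval [6, 11].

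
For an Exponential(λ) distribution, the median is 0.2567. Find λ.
λ = 2.7002

For X ~ Exponential(λ), the CDF is F(x) = 1 - e^(-λx).
The median m satisfies F(m) = 0.5:
1 - e^(-λm) = 0.5
e^(-λm) = 0.5
λm = ln(2)
m = ln(2) / λ

Given m = 0.2567:
λ = ln(2) / 0.2567 = 0.693147 / 0.2567 = 2.7002

Verification: ln(2) / 2.7002 = 0.2567 ✓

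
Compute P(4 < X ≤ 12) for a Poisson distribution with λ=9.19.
0.812632

We have X ~ Poisson(λ=9.19).

To find P(4 < X ≤ 12), we use:
P(4 < X ≤ 12) = P(X ≤ 12) - P(X ≤ 4)
                 = F(12) - F(4)
                 = 0.861514 - 0.048882
                 = 0.812632

So there's approximately a 81.3% chance that X falls in this range.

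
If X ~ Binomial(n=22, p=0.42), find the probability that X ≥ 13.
0.080428

We have X ~ Binomial(n=22, p=0.42).

For discrete distributions, P(X ≥ 13) = 1 - P(X ≤ 12).

P(X ≤ 12) = 0.919572
P(X ≥ 13) = 1 - 0.919572 = 0.080428

So there's approximately a 8.0% chance that X is at least 13.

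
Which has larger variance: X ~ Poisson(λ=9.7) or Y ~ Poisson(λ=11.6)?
Y has larger variance (11.6000 > 9.7000)

Compute the variance for each distribution:

X ~ Poisson(λ=9.7):
Var(X) = 9.7000

Y ~ Poisson(λ=11.6):
Var(Y) = 11.6000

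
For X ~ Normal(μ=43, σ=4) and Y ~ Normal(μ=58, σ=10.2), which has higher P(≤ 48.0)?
X has higher probability (P(X ≤ 48.0) = 0.8944 > P(Y ≤ 48.0) = 0.1634)

Compute P(≤ 48.0) for each distribution:

X ~ Normal(μ=43, σ=4):
P(X ≤ 48.0) = 0.8944

Y ~ Normal(μ=58, σ=10.2):
P(Y ≤ 48.0) = 0.1634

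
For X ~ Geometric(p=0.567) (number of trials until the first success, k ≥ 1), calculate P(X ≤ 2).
0.812511

We have X ~ Geometric(p=0.567) (number of trials until the first success, k ≥ 1).

The CDF gives us P(X ≤ k).

Using the CDF:
P(X ≤ 2) = 0.812511

This means there's approximately a 81.3% chance that X is at most 2.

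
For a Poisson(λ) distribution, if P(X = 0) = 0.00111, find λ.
λ = 6.8034

For a Poisson(λ) distribution, the PMF at 0 is:
P(X = 0) = λ^0 e^(-λ) / 0! = e^(-λ)

Given P(X = 0) = 0.00111:
e^(-λ) = 0.00111
-λ = ln(0.00111)
λ = -ln(0.00111) = 6.8034

Verification: e^(-6.8034) = 0.00111 ✓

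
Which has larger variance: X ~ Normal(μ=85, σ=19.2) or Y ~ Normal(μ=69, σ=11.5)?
X has larger variance (368.6400 > 132.2500)

Compute the variance for each distribution:

X ~ Normal(μ=85, σ=19.2):
Var(X) = 368.6400

Y ~ Normal(μ=69, σ=11.5):
Var(Y) = 132.2500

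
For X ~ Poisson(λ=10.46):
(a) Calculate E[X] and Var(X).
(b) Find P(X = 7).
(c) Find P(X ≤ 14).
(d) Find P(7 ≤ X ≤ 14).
(a) E[X] = 10.4600, Var(X) = 10.4600
(b) P(X = 7) = 0.077906
(c) P(X ≤ 14) = 0.890373
(d) P(7 ≤ X ≤ 14) = 0.786673

We have X ~ Poisson(λ=10.46).

(a) Moments:
E[X] = 10.4600
Var(X) = 10.4600
σ = √Var(X) = 3.2342

(b) Point probability using PMF:
P(X = 7) = 0.077906

(c) Cumulative probability using CDF:
P(X ≤ 14) = F(14) = 0.890373

(d) Range probability:
P(7 ≤ X ≤ 14) = P(X ≤ 14) - P(X ≤ 6)
                   = F(14) - F(6)
                   = 0.890373 - 0.103700
                   = 0.786673

This means approximately 78.7% of outcomes fall in the interval [7, 14].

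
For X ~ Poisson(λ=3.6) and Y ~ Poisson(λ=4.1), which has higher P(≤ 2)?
X has higher probability (P(X ≤ 2) = 0.3027 > P(Y ≤ 2) = 0.2238)

Compute P(≤ 2) for each distribution:

X ~ Poisson(λ=3.6):
P(X ≤ 2) = 0.3027

Y ~ Poisson(λ=4.1):
P(Y ≤ 2) = 0.2238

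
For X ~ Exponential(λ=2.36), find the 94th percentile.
1.1921

We have X ~ Exponential(λ=2.36).

We want to find x such that P(X ≤ x) = 0.94.

This is the 94th percentile, which means 94% of values fall below this point.

Using the inverse CDF (quantile function):
x = F⁻¹(0.94) = 1.1921

Verification: P(X ≤ 1.1921) = 0.94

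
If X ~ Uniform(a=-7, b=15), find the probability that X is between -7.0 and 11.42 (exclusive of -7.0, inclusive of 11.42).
0.837273

We have X ~ Uniform(a=-7, b=15).

To find P(-7.0 < X ≤ 11.42), we use:
P(-7.0 < X ≤ 11.42) = P(X ≤ 11.42) - P(X ≤ -7.0)
                 = F(11.42) - F(-7.0)
                 = 0.837273 - 0.000000
                 = 0.837273

So there's approximately a 83.7% chance that X falls in this range.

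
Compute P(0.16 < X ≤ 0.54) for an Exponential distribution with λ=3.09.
0.421426

We have X ~ Exponential(λ=3.09).

To find P(0.16 < X ≤ 0.54), we use:
P(0.16 < X ≤ 0.54) = P(X ≤ 0.54) - P(X ≤ 0.16)
                 = F(0.54) - F(0.16)
                 = 0.811489 - 0.390063
                 = 0.421426

So there's approximately a 42.1% chance that X falls in this range.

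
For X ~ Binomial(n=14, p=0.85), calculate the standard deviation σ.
1.3360

We have X ~ Binomial(n=14, p=0.85).

For a Binomial distribution with n=14, p=0.85:
σ = √Var(X) = 1.3360

The standard deviation is the square root of the variance.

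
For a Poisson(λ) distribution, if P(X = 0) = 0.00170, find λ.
λ = 6.3771

For a Poisson(λ) distribution, the PMF at 0 is:
P(X = 0) = λ^0 e^(-λ) / 0! = e^(-λ)

Given P(X = 0) = 0.00170:
e^(-λ) = 0.00170
-λ = ln(0.00170)
λ = -ln(0.00170) = 6.3771

Verification: e^(-6.3771) = 0.00170 ✓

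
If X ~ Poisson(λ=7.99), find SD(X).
2.8267

We have X ~ Poisson(λ=7.99).

For a Poisson distribution with λ=7.99:
σ = √Var(X) = 2.8267

The standard deviation is the square root of the variance.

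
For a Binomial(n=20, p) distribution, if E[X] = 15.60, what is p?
p = 0.78

For a Binomial(n, p) distribution:
E[X] = n × p

Given n = 20 and E[X] = 15.60:
15.60 = 20 × p
p = 15.60 / 20 = 0.78

Verification: Binomial(20, 0.78) has E[X] = 15.60 ✓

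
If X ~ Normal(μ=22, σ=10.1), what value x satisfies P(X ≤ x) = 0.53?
22.7602

We have X ~ Normal(μ=22, σ=10.1).

We want to find x such that P(X ≤ x) = 0.53.

This is the 53rd percentile, which means 53% of values fall below this point.

Using the inverse CDF (quantile function):
x = F⁻¹(0.53) = 22.7602

Verification: P(X ≤ 22.7602) = 0.53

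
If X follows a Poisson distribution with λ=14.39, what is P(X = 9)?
0.041047

We have X ~ Poisson(λ=14.39).

For a Poisson distribution, the PMF gives us the probability of each outcome.

Using the PMF formula:
P(X = 9) = 0.041047

Rounded to 4 decimal places: 0.0410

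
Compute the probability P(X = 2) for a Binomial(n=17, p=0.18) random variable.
0.224539

We have X ~ Binomial(n=17, p=0.18).

For a Binomial distribution, the PMF gives us the probability of each outcome.

Using the PMF formula:
P(X = 2) = 0.224539

Rounded to 4 decimal places: 0.2245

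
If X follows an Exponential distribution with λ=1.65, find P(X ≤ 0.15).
0.219250

We have X ~ Exponential(λ=1.65).

The CDF gives us P(X ≤ k).

Using the CDF:
P(X ≤ 0.15) = 0.219250

This means there's approximately a 21.9% chance that X is at most 0.15.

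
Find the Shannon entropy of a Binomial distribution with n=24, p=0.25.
2.1655 nats

We have X ~ Binomial(n=24, p=0.25).

The Shannon entropy measures the uncertainty or information content of the distribution.

For a Binomial distribution with n=24, p=0.25:
H(X) = 2.1655 nats

(In bits, this would be 3.1241 bits.)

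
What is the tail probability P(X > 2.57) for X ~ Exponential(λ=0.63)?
0.198077

We have X ~ Exponential(λ=0.63).

P(X > 2.57) = 1 - P(X ≤ 2.57)
                = 1 - F(2.57)
                = 1 - 0.801923
                = 0.198077

So there's approximately a 19.8% chance that X exceeds 2.57.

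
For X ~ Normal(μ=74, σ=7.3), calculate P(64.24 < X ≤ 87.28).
0.874944

We have X ~ Normal(μ=74, σ=7.3).

To find P(64.24 < X ≤ 87.28), we use:
P(64.24 < X ≤ 87.28) = P(X ≤ 87.28) - P(X ≤ 64.24)
                 = F(87.28) - F(64.24)
                 = 0.965558 - 0.090614
                 = 0.874944

So there's approximately a 87.5% chance that X falls in this range.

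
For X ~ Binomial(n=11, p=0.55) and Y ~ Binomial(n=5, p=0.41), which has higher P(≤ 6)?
Y has higher probability (P(Y ≤ 6) = 1.0000 > P(X ≤ 6) = 0.6029)

Compute P(≤ 6) for each distribution:

X ~ Binomial(n=11, p=0.55):
P(X ≤ 6) = 0.6029

Y ~ Binomial(n=5, p=0.41):
P(Y ≤ 6) = 1.0000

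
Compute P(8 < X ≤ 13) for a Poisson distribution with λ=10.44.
0.544806

We have X ~ Poisson(λ=10.44).

To find P(8 < X ≤ 13), we use:
P(8 < X ≤ 13) = P(X ≤ 13) - P(X ≤ 8)
                 = F(13) - F(8)
                 = 0.830316 - 0.285510
                 = 0.544806

So there's approximately a 54.5% chance that X falls in this range.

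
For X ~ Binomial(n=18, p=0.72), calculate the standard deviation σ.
1.9049

We have X ~ Binomial(n=18, p=0.72).

For a Binomial distribution with n=18, p=0.72:
σ = √Var(X) = 1.9049

The standard deviation is the square root of the variance.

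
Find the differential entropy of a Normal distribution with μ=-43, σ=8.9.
3.6050 nats

We have X ~ Normal(μ=-43, σ=8.9).

The differential entropy measures the uncertainty or information content of the distribution.

For a Normal distribution with μ=-43, σ=8.9:
h(X) = 3.6050 nats

(In bits, this would be 5.2009 bits.)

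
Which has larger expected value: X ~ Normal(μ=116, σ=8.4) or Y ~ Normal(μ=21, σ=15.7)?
X has larger mean (116.0000 > 21.0000)

Compute the expected value for each distribution:

X ~ Normal(μ=116, σ=8.4):
E[X] = 116.0000

Y ~ Normal(μ=21, σ=15.7):
E[Y] = 21.0000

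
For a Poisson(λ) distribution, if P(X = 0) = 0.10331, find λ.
λ = 2.2700

For a Poisson(λ) distribution, the PMF at 0 is:
P(X = 0) = λ^0 e^(-λ) / 0! = e^(-λ)

Given P(X = 0) = 0.10331:
e^(-λ) = 0.10331
-λ = ln(0.10331)
λ = -ln(0.10331) = 2.2700

Verification: e^(-2.2700) = 0.10331 ✓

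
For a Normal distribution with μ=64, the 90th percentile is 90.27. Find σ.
σ = 20.4986

For X ~ Normal(μ, σ), the p-th percentile satisfies x = μ + z_p × σ,
where z_p = Φ⁻¹(p) is the standard normal quantile.

Step 1: z_{0.9} = Φ⁻¹(0.9) = 1.2816

Step 2: Solve for σ:
90.27 = 64 + 1.2816 × σ
σ = (90.27 - 64) / 1.2816
σ = 26.27 / 1.2816
σ = 20.4986

Verification: μ + z × σ = 64 + 1.2816 × 20.4986 = 90.27 ✓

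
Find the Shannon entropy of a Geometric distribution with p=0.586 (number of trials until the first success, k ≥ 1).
1.1575 nats

We have X ~ Geometric(p=0.586) (number of trials until the first success, k ≥ 1).

The Shannon entropy measures the uncertainty or information content of the distribution.

For a Geometric distribution with p=0.586 (number of trials until the first success, k ≥ 1):
H(X) = 1.1575 nats

(In bits, this would be 1.6699 bits.)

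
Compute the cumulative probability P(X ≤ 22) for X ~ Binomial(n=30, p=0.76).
0.434521

We have X ~ Binomial(n=30, p=0.76).

The CDF gives us P(X ≤ k).

Using the CDF:
P(X ≤ 22) = 0.434521

This means there's approximately a 43.5% chance that X is at most 22.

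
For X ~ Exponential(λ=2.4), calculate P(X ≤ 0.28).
0.489314

We have X ~ Exponential(λ=2.4).

The CDF gives us P(X ≤ k).

Using the CDF:
P(X ≤ 0.28) = 0.489314

This means there's approximately a 48.9% chance that X is at most 0.28.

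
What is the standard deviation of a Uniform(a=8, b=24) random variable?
4.6188

We have X ~ Uniform(a=8, b=24).

For a Uniform distribution with a=8, b=24:
σ = √Var(X) = 4.6188

The standard deviation is the square root of the variance.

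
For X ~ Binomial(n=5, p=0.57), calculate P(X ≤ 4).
0.939831

We have X ~ Binomial(n=5, p=0.57).

The CDF gives us P(X ≤ k).

Using the CDF:
P(X ≤ 4) = 0.939831

This means there's approximately a 94.0% chance that X is at most 4.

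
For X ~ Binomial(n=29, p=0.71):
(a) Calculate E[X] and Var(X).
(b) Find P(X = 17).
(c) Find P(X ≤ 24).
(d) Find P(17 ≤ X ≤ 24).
(a) E[X] = 20.5900, Var(X) = 5.9711
(b) P(X = 17) = 0.054363
(c) P(X ≤ 24) = 0.951871
(d) P(17 ≤ X ≤ 24) = 0.900930

We have X ~ Binomial(n=29, p=0.71).

(a) Moments:
E[X] = 20.5900
Var(X) = 5.9711
σ = √Var(X) = 2.4436

(b) Point probability using PMF:
P(X = 17) = 0.054363

(c) Cumulative probability using CDF:
P(X ≤ 24) = F(24) = 0.951871

(d) Range probability:
P(17 ≤ X ≤ 24) = P(X ≤ 24) - P(X ≤ 16)
                   = F(24) - F(16)
                   = 0.951871 - 0.050942
                   = 0.900930

This means approximately 90.1% of outcomes fall in the interval [17, 24].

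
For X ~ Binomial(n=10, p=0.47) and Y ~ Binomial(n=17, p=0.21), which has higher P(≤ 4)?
Y has higher probability (P(Y ≤ 4) = 0.7234 > P(X ≤ 4) = 0.4526)

Compute P(≤ 4) for each distribution:

X ~ Binomial(n=10, p=0.47):
P(X ≤ 4) = 0.4526

Y ~ Binomial(n=17, p=0.21):
P(Y ≤ 4) = 0.7234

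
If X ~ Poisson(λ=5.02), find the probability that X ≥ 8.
0.135469

We have X ~ Poisson(λ=5.02).

For discrete distributions, P(X ≥ 8) = 1 - P(X ≤ 7).

P(X ≤ 7) = 0.864531
P(X ≥ 8) = 1 - 0.864531 = 0.135469

So there's approximately a 13.5% chance that X is at least 8.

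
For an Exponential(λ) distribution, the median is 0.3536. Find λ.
λ = 1.9603

For X ~ Exponential(λ), the CDF is F(x) = 1 - e^(-λx).
The median m satisfies F(m) = 0.5:
1 - e^(-λm) = 0.5
e^(-λm) = 0.5
λm = ln(2)
m = ln(2) / λ

Given m = 0.3536:
λ = ln(2) / 0.3536 = 0.693147 / 0.3536 = 1.9603

Verification: ln(2) / 1.9603 = 0.3536 ✓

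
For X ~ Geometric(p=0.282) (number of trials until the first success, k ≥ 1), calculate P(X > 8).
0.070631

We have X ~ Geometric(p=0.282) (number of trials until the first success, k ≥ 1).

P(X > 8) = 1 - P(X ≤ 8)
                = 1 - F(8)
                = 1 - 0.929369
                = 0.070631

So there's approximately a 7.1% chance that X exceeds 8.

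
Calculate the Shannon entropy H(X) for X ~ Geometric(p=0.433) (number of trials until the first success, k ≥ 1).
1.5800 nats

We have X ~ Geometric(p=0.433) (number of trials until the first success, k ≥ 1).

The Shannon entropy measures the uncertainty or information content of the distribution.

For a Geometric distribution with p=0.433 (number of trials until the first success, k ≥ 1):
H(X) = 1.5800 nats

(In bits, this would be 2.2795 bits.)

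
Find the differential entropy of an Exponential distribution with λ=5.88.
-0.7716 nats

We have X ~ Exponential(λ=5.88).

The differential entropy measures the uncertainty or information content of the distribution.

For an Exponential distribution with λ=5.88:
h(X) = -0.7716 nats

(In bits, this would be -1.1131 bits.)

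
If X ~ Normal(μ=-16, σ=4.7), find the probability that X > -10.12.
0.105456

We have X ~ Normal(μ=-16, σ=4.7).

P(X > -10.12) = 1 - P(X ≤ -10.12)
                = 1 - F(-10.12)
                = 1 - 0.894544
                = 0.105456

So there's approximately a 10.5% chance that X exceeds -10.12.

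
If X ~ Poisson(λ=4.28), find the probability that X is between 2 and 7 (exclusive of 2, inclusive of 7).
0.730546

We have X ~ Poisson(λ=4.28).

To find P(2 < X ≤ 7), we use:
P(2 < X ≤ 7) = P(X ≤ 7) - P(X ≤ 2)
                 = F(7) - F(2)
                 = 0.930423 - 0.199877
                 = 0.730546

So there's approximately a 73.1% chance that X falls in this range.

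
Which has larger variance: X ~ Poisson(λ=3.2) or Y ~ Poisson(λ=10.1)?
Y has larger variance (10.1000 > 3.2000)

Compute the variance for each distribution:

X ~ Poisson(λ=3.2):
Var(X) = 3.2000

Y ~ Poisson(λ=10.1):
Var(Y) = 10.1000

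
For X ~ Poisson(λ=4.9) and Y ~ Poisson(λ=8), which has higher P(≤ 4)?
X has higher probability (P(X ≤ 4) = 0.4582 > P(Y ≤ 4) = 0.0996)

Compute P(≤ 4) for each distribution:

X ~ Poisson(λ=4.9):
P(X ≤ 4) = 0.4582

Y ~ Poisson(λ=8):
P(Y ≤ 4) = 0.0996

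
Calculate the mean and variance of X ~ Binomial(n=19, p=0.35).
E[X] = 6.6500, Var(X) = 4.3225

We have X ~ Binomial(n=19, p=0.35).

For a Binomial distribution with n=19, p=0.35:

Expected value:
E[X] = 6.6500

Variance:
Var(X) = 4.3225

Standard deviation:
σ = √Var(X) = 2.0791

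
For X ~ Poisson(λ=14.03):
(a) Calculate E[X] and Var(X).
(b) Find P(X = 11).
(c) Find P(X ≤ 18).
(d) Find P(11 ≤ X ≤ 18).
(a) E[X] = 14.0300, Var(X) = 14.0300
(b) P(X = 11) = 0.083816
(c) P(X ≤ 18) = 0.880972
(d) P(11 ≤ X ≤ 18) = 0.707271

We have X ~ Poisson(λ=14.03).

(a) Moments:
E[X] = 14.0300
Var(X) = 14.0300
σ = √Var(X) = 3.7457

(b) Point probability using PMF:
P(X = 11) = 0.083816

(c) Cumulative probability using CDF:
P(X ≤ 18) = F(18) = 0.880972

(d) Range probability:
P(11 ≤ X ≤ 18) = P(X ≤ 18) - P(X ≤ 10)
                   = F(18) - F(10)
                   = 0.880972 - 0.173701
                   = 0.707271

This means approximately 70.7% of outcomes fall in the interval [11, 18].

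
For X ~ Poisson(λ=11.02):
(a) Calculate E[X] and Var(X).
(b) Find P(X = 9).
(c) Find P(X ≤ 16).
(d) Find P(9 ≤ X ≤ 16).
(a) E[X] = 11.0200, Var(X) = 11.0200
(b) P(X = 9) = 0.108130
(c) P(X ≤ 16) = 0.943339
(d) P(9 ≤ X ≤ 16) = 0.713125

We have X ~ Poisson(λ=11.02).

(a) Moments:
E[X] = 11.0200
Var(X) = 11.0200
σ = √Var(X) = 3.3196

(b) Point probability using PMF:
P(X = 9) = 0.108130

(c) Cumulative probability using CDF:
P(X ≤ 16) = F(16) = 0.943339

(d) Range probability:
P(9 ≤ X ≤ 16) = P(X ≤ 16) - P(X ≤ 8)
                   = F(16) - F(8)
                   = 0.943339 - 0.230214
                   = 0.713125

This means approximately 71.3% of outcomes fall in the interval [9, 16].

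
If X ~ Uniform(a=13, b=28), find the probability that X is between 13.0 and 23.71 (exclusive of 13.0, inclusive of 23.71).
0.714000

We have X ~ Uniform(a=13, b=28).

To find P(13.0 < X ≤ 23.71), we use:
P(13.0 < X ≤ 23.71) = P(X ≤ 23.71) - P(X ≤ 13.0)
                 = F(23.71) - F(13.0)
                 = 0.714000 - 0.000000
                 = 0.714000

So there's approximately a 71.4% chance that X falls in this range.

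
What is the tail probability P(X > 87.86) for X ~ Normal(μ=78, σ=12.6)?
0.216949

We have X ~ Normal(μ=78, σ=12.6).

P(X > 87.86) = 1 - P(X ≤ 87.86)
                = 1 - F(87.86)
                = 1 - 0.783051
                = 0.216949

So there's approximately a 21.7% chance that X exceeds 87.86.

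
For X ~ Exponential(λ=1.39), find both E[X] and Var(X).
E[X] = 0.7194, Var(X) = 0.5176

We have X ~ Exponential(λ=1.39).

For an Exponential distribution with λ=1.39:

Expected value:
E[X] = 0.7194

Variance:
Var(X) = 0.5176

Standard deviation:
σ = √Var(X) = 0.7194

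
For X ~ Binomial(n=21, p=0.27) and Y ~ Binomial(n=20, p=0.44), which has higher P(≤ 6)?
X has higher probability (P(X ≤ 6) = 0.6695 > P(Y ≤ 6) = 0.1499)

Compute P(≤ 6) for each distribution:

X ~ Binomial(n=21, p=0.27):
P(X ≤ 6) = 0.6695

Y ~ Binomial(n=20, p=0.44):
P(Y ≤ 6) = 0.1499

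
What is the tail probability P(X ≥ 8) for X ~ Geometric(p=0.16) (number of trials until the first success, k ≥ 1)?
0.295090

We have X ~ Geometric(p=0.16) (number of trials until the first success, k ≥ 1).

For discrete distributions, P(X ≥ 8) = 1 - P(X ≤ 7).

P(X ≤ 7) = 0.704910
P(X ≥ 8) = 1 - 0.704910 = 0.295090

So there's approximately a 29.5% chance that X is at least 8.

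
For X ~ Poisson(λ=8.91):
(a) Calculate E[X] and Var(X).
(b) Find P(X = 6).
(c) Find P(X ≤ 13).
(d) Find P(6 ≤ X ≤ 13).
(a) E[X] = 8.9100, Var(X) = 8.9100
(b) P(X = 6) = 0.093836
(c) P(X ≤ 13) = 0.930593
(d) P(6 ≤ X ≤ 13) = 0.809326

We have X ~ Poisson(λ=8.91).

(a) Moments:
E[X] = 8.9100
Var(X) = 8.9100
σ = √Var(X) = 2.9850

(b) Point probability using PMF:
P(X = 6) = 0.093836

(c) Cumulative probability using CDF:
P(X ≤ 13) = F(13) = 0.930593

(d) Range probability:
P(6 ≤ X ≤ 13) = P(X ≤ 13) - P(X ≤ 5)
                   = F(13) - F(5)
                   = 0.930593 - 0.121266
                   = 0.809326

This means approximately 80.9% of outcomes fall in the interval [6, 13].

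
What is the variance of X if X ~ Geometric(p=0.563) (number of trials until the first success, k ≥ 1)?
1.3787

We have X ~ Geometric(p=0.563) (number of trials until the first success, k ≥ 1).

For a Geometric distribution with p=0.563 (number of trials until the first success, k ≥ 1):
Var(X) = 1.3787

The variance measures the spread of the distribution around the mean.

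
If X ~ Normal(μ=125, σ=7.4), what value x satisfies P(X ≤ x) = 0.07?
114.0791

We have X ~ Normal(μ=125, σ=7.4).

We want to find x such that P(X ≤ x) = 0.07.

This is the 7th percentile, which means 7% of values fall below this point.

Using the inverse CDF (quantile function):
x = F⁻¹(0.07) = 114.0791

Verification: P(X ≤ 114.0791) = 0.07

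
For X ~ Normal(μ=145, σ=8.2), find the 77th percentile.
151.0585

We have X ~ Normal(μ=145, σ=8.2).

We want to find x such that P(X ≤ x) = 0.77.

This is the 77th percentile, which means 77% of values fall below this point.

Using the inverse CDF (quantile function):
x = F⁻¹(0.77) = 151.0585

Verification: P(X ≤ 151.0585) = 0.77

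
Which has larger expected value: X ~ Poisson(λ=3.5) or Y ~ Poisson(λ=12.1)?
Y has larger mean (12.1000 > 3.5000)

Compute the expected value for each distribution:

X ~ Poisson(λ=3.5):
E[X] = 3.5000

Y ~ Poisson(λ=12.1):
E[Y] = 12.1000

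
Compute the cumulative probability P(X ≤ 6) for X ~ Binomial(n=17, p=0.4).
0.447841

We have X ~ Binomial(n=17, p=0.4).

The CDF gives us P(X ≤ k).

Using the CDF:
P(X ≤ 6) = 0.447841

This means there's approximately a 44.8% chance that X is at most 6.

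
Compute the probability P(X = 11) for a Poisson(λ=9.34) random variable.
0.103836

We have X ~ Poisson(λ=9.34).

For a Poisson distribution, the PMF gives us the probability of each outcome.

Using the PMF formula:
P(X = 11) = 0.103836

Rounded to 4 decimal places: 0.1038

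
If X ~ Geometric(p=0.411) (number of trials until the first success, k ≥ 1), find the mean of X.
2.4331

We have X ~ Geometric(p=0.411) (number of trials until the first success, k ≥ 1).

For a Geometric distribution with p=0.411 (number of trials until the first success, k ≥ 1):
E[X] = 2.4331

This is the expected (average) value of X.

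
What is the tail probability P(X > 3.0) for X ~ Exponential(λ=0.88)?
0.071361

We have X ~ Exponential(λ=0.88).

P(X > 3.0) = 1 - P(X ≤ 3.0)
                = 1 - F(3.0)
                = 1 - 0.928639
                = 0.071361

So there's approximately a 7.1% chance that X exceeds 3.0.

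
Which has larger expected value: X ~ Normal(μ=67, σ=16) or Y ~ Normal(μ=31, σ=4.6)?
X has larger mean (67.0000 > 31.0000)

Compute the expected value for each distribution:

X ~ Normal(μ=67, σ=16):
E[X] = 67.0000

Y ~ Normal(μ=31, σ=4.6):
E[Y] = 31.0000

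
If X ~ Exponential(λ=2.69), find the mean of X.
0.3717

We have X ~ Exponential(λ=2.69).

For an Exponential distribution with λ=2.69:
E[X] = 0.3717

This is the expected (average) value of X.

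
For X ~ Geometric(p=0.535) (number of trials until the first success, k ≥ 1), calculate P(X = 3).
0.115680

We have X ~ Geometric(p=0.535) (number of trials until the first success, k ≥ 1).

For a Geometric distribution, the PMF gives us the probability of each outcome.

Using the PMF formula:
P(X = 3) = 0.115680

Rounded to 4 decimal places: 0.1157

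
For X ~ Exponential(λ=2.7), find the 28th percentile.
0.1217

We have X ~ Exponential(λ=2.7).

We want to find x such that P(X ≤ x) = 0.28.

This is the 28th percentile, which means 28% of values fall below this point.

Using the inverse CDF (quantile function):
x = F⁻¹(0.28) = 0.1217

Verification: P(X ≤ 0.1217) = 0.28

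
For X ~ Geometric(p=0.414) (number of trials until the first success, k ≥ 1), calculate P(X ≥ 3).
0.343396

We have X ~ Geometric(p=0.414) (number of trials until the first success, k ≥ 1).

For discrete distributions, P(X ≥ 3) = 1 - P(X ≤ 2).

P(X ≤ 2) = 0.656604
P(X ≥ 3) = 1 - 0.656604 = 0.343396

So there's approximately a 34.3% chance that X is at least 3.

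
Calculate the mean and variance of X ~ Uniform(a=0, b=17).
E[X] = 8.5000, Var(X) = 24.0833

We have X ~ Uniform(a=0, b=17).

For a Uniform distribution with a=0, b=17:

Expected value:
E[X] = 8.5000

Variance:
Var(X) = 24.0833

Standard deviation:
σ = √Var(X) = 4.9075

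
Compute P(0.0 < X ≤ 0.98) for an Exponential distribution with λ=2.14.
0.877200

We have X ~ Exponential(λ=2.14).

To find P(0.0 < X ≤ 0.98), we use:
P(0.0 < X ≤ 0.98) = P(X ≤ 0.98) - P(X ≤ 0.0)
                 = F(0.98) - F(0.0)
                 = 0.877200 - 0.000000
                 = 0.877200

So there's approximately a 87.7% chance that X falls in this range.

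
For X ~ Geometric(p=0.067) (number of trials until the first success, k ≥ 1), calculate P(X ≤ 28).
0.856555

We have X ~ Geometric(p=0.067) (number of trials until the first success, k ≥ 1).

The CDF gives us P(X ≤ k).

Using the CDF:
P(X ≤ 28) = 0.856555

This means there's approximately a 85.7% chance that X is at most 28.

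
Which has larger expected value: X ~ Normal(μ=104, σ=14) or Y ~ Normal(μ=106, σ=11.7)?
Y has larger mean (106.0000 > 104.0000)

Compute the expected value for each distribution:

X ~ Normal(μ=104, σ=14):
E[X] = 104.0000

Y ~ Normal(μ=106, σ=11.7):
E[Y] = 106.0000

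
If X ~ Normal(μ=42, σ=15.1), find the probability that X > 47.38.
0.360811

We have X ~ Normal(μ=42, σ=15.1).

P(X > 47.38) = 1 - P(X ≤ 47.38)
                = 1 - F(47.38)
                = 1 - 0.639189
                = 0.360811

So there's approximately a 36.1% chance that X exceeds 47.38.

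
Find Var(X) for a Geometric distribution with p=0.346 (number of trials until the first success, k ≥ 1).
5.4629

We have X ~ Geometric(p=0.346) (number of trials until the first success, k ≥ 1).

For a Geometric distribution with p=0.346 (number of trials until the first success, k ≥ 1):
Var(X) = 5.4629

The variance measures the spread of the distribution around the mean.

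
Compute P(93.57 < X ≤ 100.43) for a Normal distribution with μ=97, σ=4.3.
0.574941

We have X ~ Normal(μ=97, σ=4.3).

To find P(93.57 < X ≤ 100.43), we use:
P(93.57 < X ≤ 100.43) = P(X ≤ 100.43) - P(X ≤ 93.57)
                 = F(100.43) - F(93.57)
                 = 0.787470 - 0.212530
                 = 0.574941

So there's approximately a 57.5% chance that X falls in this range.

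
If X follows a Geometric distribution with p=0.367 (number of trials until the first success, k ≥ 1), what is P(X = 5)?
0.058922

We have X ~ Geometric(p=0.367) (number of trials until the first success, k ≥ 1).

For a Geometric distribution, the PMF gives us the probability of each outcome.

Using the PMF formula:
P(X = 5) = 0.058922

Rounded to 4 decimal places: 0.0589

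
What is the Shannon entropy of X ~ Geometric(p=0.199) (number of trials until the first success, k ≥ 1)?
2.5076 nats

We have X ~ Geometric(p=0.199) (number of trials until the first success, k ≥ 1).

The Shannon entropy measures the uncertainty or information content of the distribution.

For a Geometric distribution with p=0.199 (number of trials until the first success, k ≥ 1):
H(X) = 2.5076 nats

(In bits, this would be 3.6177 bits.)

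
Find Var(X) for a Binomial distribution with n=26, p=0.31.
5.5614

We have X ~ Binomial(n=26, p=0.31).

For a Binomial distribution with n=26, p=0.31:
Var(X) = 5.5614

The variance measures the spread of the distribution around the mean.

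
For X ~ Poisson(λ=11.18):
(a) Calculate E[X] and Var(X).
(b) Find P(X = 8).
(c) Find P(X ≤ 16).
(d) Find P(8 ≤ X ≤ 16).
(a) E[X] = 11.1800, Var(X) = 11.1800
(b) P(X = 8) = 0.084450
(c) P(X ≤ 16) = 0.937201
(d) P(8 ≤ X ≤ 16) = 0.805257

We have X ~ Poisson(λ=11.18).

(a) Moments:
E[X] = 11.1800
Var(X) = 11.1800
σ = √Var(X) = 3.3437

(b) Point probability using PMF:
P(X = 8) = 0.084450

(c) Cumulative probability using CDF:
P(X ≤ 16) = F(16) = 0.937201

(d) Range probability:
P(8 ≤ X ≤ 16) = P(X ≤ 16) - P(X ≤ 7)
                   = F(16) - F(7)
                   = 0.937201 - 0.131943
                   = 0.805257

This means approximately 80.5% of outcomes fall in the interval [8, 16].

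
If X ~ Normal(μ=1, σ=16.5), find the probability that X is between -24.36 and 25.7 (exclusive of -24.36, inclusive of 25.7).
0.870649

We have X ~ Normal(μ=1, σ=16.5).

To find P(-24.36 < X ≤ 25.7), we use:
P(-24.36 < X ≤ 25.7) = P(X ≤ 25.7) - P(X ≤ -24.36)
                 = F(25.7) - F(-24.36)
                 = 0.932799 - 0.062150
                 = 0.870649

So there's approximately a 87.1% chance that X falls in this range.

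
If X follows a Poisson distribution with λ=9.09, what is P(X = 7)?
0.114757

We have X ~ Poisson(λ=9.09).

For a Poisson distribution, the PMF gives us the probability of each outcome.

Using the PMF formula:
P(X = 7) = 0.114757

Rounded to 4 decimal places: 0.1148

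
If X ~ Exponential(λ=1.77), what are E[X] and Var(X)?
E[X] = 0.5650, Var(X) = 0.3192

We have X ~ Exponential(λ=1.77).

For an Exponential distribution with λ=1.77:

Expected value:
E[X] = 0.5650

Variance:
Var(X) = 0.3192

Standard deviation:
σ = √Var(X) = 0.5650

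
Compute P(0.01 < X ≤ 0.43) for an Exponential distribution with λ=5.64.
0.856701

We have X ~ Exponential(λ=5.64).

To find P(0.01 < X ≤ 0.43), we use:
P(0.01 < X ≤ 0.43) = P(X ≤ 0.43) - P(X ≤ 0.01)
                 = F(0.43) - F(0.01)
                 = 0.911540 - 0.054839
                 = 0.856701

So there's approximately a 85.7% chance that X falls in this range.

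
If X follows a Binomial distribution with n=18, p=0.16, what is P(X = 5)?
0.093134

We have X ~ Binomial(n=18, p=0.16).

For a Binomial distribution, the PMF gives us the probability of each outcome.

Using the PMF formula:
P(X = 5) = 0.093134

Rounded to 4 decimal places: 0.0931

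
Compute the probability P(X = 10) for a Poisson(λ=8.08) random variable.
0.101216

We have X ~ Poisson(λ=8.08).

For a Poisson distribution, the PMF gives us the probability of each outcome.

Using the PMF formula:
P(X = 10) = 0.101216

Rounded to 4 decimal places: 0.1012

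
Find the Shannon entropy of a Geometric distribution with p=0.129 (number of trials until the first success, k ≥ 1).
2.9805 nats

We have X ~ Geometric(p=0.129) (number of trials until the first success, k ≥ 1).

The Shannon entropy measures the uncertainty or information content of the distribution.

For a Geometric distribution with p=0.129 (number of trials until the first success, k ≥ 1):
H(X) = 2.9805 nats

(In bits, this would be 4.2999 bits.)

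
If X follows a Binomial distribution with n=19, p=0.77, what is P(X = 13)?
0.134347

We have X ~ Binomial(n=19, p=0.77).

For a Binomial distribution, the PMF gives us the probability of each outcome.

Using the PMF formula:
P(X = 13) = 0.134347

Rounded to 4 decimal places: 0.1343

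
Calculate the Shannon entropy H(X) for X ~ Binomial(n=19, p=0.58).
2.1843 nats

We have X ~ Binomial(n=19, p=0.58).

The Shannon entropy measures the uncertainty or information content of the distribution.

For a Binomial distribution with n=19, p=0.58:
H(X) = 2.1843 nats

(In bits, this would be 3.1512 bits.)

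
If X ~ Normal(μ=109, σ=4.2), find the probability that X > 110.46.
0.364063

We have X ~ Normal(μ=109, σ=4.2).

P(X > 110.46) = 1 - P(X ≤ 110.46)
                = 1 - F(110.46)
                = 1 - 0.635937
                = 0.364063

So there's approximately a 36.4% chance that X exceeds 110.46.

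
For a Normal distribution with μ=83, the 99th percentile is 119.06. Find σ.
σ = 15.5007

For X ~ Normal(μ, σ), the p-th percentile satisfies x = μ + z_p × σ,
where z_p = Φ⁻¹(p) is the standard normal quantile.

Step 1: z_{0.99} = Φ⁻¹(0.99) = 2.3263

Step 2: Solve for σ:
119.06 = 83 + 2.3263 × σ
σ = (119.06 - 83) / 2.3263
σ = 36.06 / 2.3263
σ = 15.5007

Verification: μ + z × σ = 83 + 2.3263 × 15.5007 = 119.06 ✓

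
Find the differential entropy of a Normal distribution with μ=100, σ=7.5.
3.4338 nats

We have X ~ Normal(μ=100, σ=7.5).

The differential entropy measures the uncertainty or information content of the distribution.

For a Normal distribution with μ=100, σ=7.5:
h(X) = 3.4338 nats

(In bits, this would be 4.9540 bits.)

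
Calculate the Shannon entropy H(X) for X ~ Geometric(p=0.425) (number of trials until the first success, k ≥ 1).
1.6044 nats

We have X ~ Geometric(p=0.425) (number of trials until the first success, k ≥ 1).

The Shannon entropy measures the uncertainty or information content of the distribution.

For a Geometric distribution with p=0.425 (number of trials until the first success, k ≥ 1):
H(X) = 1.6044 nats

(In bits, this would be 2.3146 bits.)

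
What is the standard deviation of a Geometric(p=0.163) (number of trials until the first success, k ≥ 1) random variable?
5.6127

We have X ~ Geometric(p=0.163) (number of trials until the first success, k ≥ 1).

For a Geometric distribution with p=0.163 (number of trials until the first success, k ≥ 1):
σ = √Var(X) = 5.6127

The standard deviation is the square root of the variance.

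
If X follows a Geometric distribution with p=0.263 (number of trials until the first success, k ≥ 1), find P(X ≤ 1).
0.263000

We have X ~ Geometric(p=0.263) (number of trials until the first success, k ≥ 1).

The CDF gives us P(X ≤ k).

Using the CDF:
P(X ≤ 1) = 0.263000

This means there's approximately a 26.3% chance that X is at most 1.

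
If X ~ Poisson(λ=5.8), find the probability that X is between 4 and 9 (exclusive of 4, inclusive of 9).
0.616438

We have X ~ Poisson(λ=5.8).

To find P(4 < X ≤ 9), we use:
P(4 < X ≤ 9) = P(X ≤ 9) - P(X ≤ 4)
                 = F(9) - F(4)
                 = 0.929156 - 0.312718
                 = 0.616438

So there's approximately a 61.6% chance that X falls in this range.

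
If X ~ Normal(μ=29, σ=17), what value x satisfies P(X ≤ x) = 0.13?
9.8514

We have X ~ Normal(μ=29, σ=17).

We want to find x such that P(X ≤ x) = 0.13.

This is the 13th percentile, which means 13% of values fall below this point.

Using the inverse CDF (quantile function):
x = F⁻¹(0.13) = 9.8514

Verification: P(X ≤ 9.8514) = 0.13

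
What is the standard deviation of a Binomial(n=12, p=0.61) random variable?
1.6896

We have X ~ Binomial(n=12, p=0.61).

For a Binomial distribution with n=12, p=0.61:
σ = √Var(X) = 1.6896

The standard deviation is the square root of the variance.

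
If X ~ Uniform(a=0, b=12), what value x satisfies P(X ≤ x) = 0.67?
8.0400

We have X ~ Uniform(a=0, b=12).

We want to find x such that P(X ≤ x) = 0.67.

This is the 67th percentile, which means 67% of values fall below this point.

Using the inverse CDF (quantile function):
x = F⁻¹(0.67) = 8.0400

Verification: P(X ≤ 8.0400) = 0.67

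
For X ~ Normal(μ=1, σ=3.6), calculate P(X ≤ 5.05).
0.869705

We have X ~ Normal(μ=1, σ=3.6).

The CDF gives us P(X ≤ k).

Using the CDF:
P(X ≤ 5.05) = 0.869705

This means there's approximately a 87.0% chance that X is at most 5.05.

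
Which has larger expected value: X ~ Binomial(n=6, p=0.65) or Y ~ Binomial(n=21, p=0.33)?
Y has larger mean (6.9300 > 3.9000)

Compute the expected value for each distribution:

X ~ Binomial(n=6, p=0.65):
E[X] = 3.9000

Y ~ Binomial(n=21, p=0.33):
E[Y] = 6.9300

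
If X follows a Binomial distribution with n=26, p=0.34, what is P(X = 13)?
0.038050

We have X ~ Binomial(n=26, p=0.34).

For a Binomial distribution, the PMF gives us the probability of each outcome.

Using the PMF formula:
P(X = 13) = 0.038050

Rounded to 4 decimal places: 0.0381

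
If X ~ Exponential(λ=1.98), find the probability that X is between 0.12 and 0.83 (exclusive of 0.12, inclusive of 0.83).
0.595196

We have X ~ Exponential(λ=1.98).

To find P(0.12 < X ≤ 0.83), we use:
P(0.12 < X ≤ 0.83) = P(X ≤ 0.83) - P(X ≤ 0.12)
                 = F(0.83) - F(0.12)
                 = 0.806678 - 0.211482
                 = 0.595196

So there's approximately a 59.5% chance that X falls in this range.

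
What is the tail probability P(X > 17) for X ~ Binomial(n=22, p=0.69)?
0.141078

We have X ~ Binomial(n=22, p=0.69).

P(X > 17) = 1 - P(X ≤ 17)
                = 1 - F(17)
                = 1 - 0.858922
                = 0.141078

So there's approximately a 14.1% chance that X exceeds 17.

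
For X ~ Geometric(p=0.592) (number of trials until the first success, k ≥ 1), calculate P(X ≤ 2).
0.833536

We have X ~ Geometric(p=0.592) (number of trials until the first success, k ≥ 1).

The CDF gives us P(X ≤ k).

Using the CDF:
P(X ≤ 2) = 0.833536

This means there's approximately a 83.4% chance that X is at most 2.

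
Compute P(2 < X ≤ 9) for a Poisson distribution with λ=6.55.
0.831577

We have X ~ Poisson(λ=6.55).

To find P(2 < X ≤ 9), we use:
P(2 < X ≤ 9) = P(X ≤ 9) - P(X ≤ 2)
                 = F(9) - F(2)
                 = 0.873052 - 0.041475
                 = 0.831577

So there's approximately a 83.2% chance that X falls in this range.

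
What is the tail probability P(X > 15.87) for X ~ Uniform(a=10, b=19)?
0.347778

We have X ~ Uniform(a=10, b=19).

P(X > 15.87) = 1 - P(X ≤ 15.87)
                = 1 - F(15.87)
                = 1 - 0.652222
                = 0.347778

So there's approximately a 34.8% chance that X exceeds 15.87.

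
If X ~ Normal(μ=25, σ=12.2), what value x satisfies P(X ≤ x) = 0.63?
29.0486

We have X ~ Normal(μ=25, σ=12.2).

We want to find x such that P(X ≤ x) = 0.63.

This is the 63rd percentile, which means 63% of values fall below this point.

Using the inverse CDF (quantile function):
x = F⁻¹(0.63) = 29.0486

Verification: P(X ≤ 29.0486) = 0.63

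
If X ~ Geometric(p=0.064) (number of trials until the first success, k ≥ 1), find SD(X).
15.1167

We have X ~ Geometric(p=0.064) (number of trials until the first success, k ≥ 1).

For a Geometric distribution with p=0.064 (number of trials until the first success, k ≥ 1):
σ = √Var(X) = 15.1167

The standard deviation is the square root of the variance.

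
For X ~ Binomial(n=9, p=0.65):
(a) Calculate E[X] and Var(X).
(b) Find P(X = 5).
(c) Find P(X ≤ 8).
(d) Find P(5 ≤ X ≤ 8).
(a) E[X] = 5.8500, Var(X) = 2.0475
(b) P(X = 5) = 0.219386
(c) P(X ≤ 8) = 0.979288
(d) P(5 ≤ X ≤ 8) = 0.807569

We have X ~ Binomial(n=9, p=0.65).

(a) Moments:
E[X] = 5.8500
Var(X) = 2.0475
σ = √Var(X) = 1.4309

(b) Point probability using PMF:
P(X = 5) = 0.219386

(c) Cumulative probability using CDF:
P(X ≤ 8) = F(8) = 0.979288

(d) Range probability:
P(5 ≤ X ≤ 8) = P(X ≤ 8) - P(X ≤ 4)
                   = F(8) - F(4)
                   = 0.979288 - 0.171719
                   = 0.807569

This means approximately 80.8% of outcomes fall in the interval [5, 8].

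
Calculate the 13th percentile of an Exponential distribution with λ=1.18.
0.1180

We have X ~ Exponential(λ=1.18).

We want to find x such that P(X ≤ x) = 0.13.

This is the 13th percentile, which means 13% of values fall below this point.

Using the inverse CDF (quantile function):
x = F⁻¹(0.13) = 0.1180

Verification: P(X ≤ 0.1180) = 0.13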